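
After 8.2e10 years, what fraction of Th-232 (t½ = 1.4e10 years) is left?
N/N₀ = (1/2)^(t/t½) = 0.01725 = 1.73%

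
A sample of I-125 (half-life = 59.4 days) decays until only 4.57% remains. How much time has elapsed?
t = t½ × log₂(N₀/N) = 264.4 days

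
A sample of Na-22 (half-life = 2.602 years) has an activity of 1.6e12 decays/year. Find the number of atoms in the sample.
N = A/λ = 6.006e12 atoms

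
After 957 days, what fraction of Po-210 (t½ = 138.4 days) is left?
N/N₀ = (1/2)^(t/t½) = 0.008288 = 0.829%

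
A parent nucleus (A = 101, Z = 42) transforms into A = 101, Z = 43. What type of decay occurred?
ΔA = 0, ΔZ = +1 ⇒ beta-minus decay (β⁻)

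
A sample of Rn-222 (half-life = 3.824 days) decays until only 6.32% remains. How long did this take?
t = t½ × log₂(N₀/N) = 15.23 days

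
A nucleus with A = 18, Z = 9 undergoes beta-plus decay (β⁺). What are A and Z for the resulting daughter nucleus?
Daughter: A = 18, Z = 8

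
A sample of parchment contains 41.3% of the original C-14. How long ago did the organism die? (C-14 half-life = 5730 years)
Age = t½ × log₂(1/ratio) = 7310 years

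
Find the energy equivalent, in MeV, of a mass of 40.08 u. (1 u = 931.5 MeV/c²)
E = mc² = 37330 MeV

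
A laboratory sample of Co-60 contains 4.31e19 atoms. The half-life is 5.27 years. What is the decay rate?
A = λN = 5.669e18 decays/year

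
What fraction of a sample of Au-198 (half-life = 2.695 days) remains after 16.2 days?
N/N₀ = (1/2)^(t/t½) = 0.0155 = 1.55%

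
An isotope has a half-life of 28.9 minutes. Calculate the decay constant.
λ = ln(2)/t½ = 0.02398 minute⁻¹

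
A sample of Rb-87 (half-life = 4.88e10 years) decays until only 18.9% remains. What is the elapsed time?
t = t½ × log₂(N₀/N) = 1.173e11 years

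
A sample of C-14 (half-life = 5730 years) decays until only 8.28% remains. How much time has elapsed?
t = t½ × log₂(N₀/N) = 20590 years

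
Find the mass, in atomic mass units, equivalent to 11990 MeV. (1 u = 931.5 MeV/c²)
m = E/c² = 12.87 u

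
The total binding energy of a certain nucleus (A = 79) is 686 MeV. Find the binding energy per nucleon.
B.E./A = 686/79 = 8.684 MeV/nucleon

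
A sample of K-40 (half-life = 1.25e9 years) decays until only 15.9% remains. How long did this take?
t = t½ × log₂(N₀/N) = 3.316e9 years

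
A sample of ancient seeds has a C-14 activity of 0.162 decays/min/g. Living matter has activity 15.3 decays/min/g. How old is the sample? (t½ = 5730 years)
Age = t½ × log₂(A₀/A) = 37600 years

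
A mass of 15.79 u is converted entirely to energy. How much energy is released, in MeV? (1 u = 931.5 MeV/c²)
E = mc² = 14710 MeV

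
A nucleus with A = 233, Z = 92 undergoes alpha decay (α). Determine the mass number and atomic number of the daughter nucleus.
Daughter: A = 229, Z = 90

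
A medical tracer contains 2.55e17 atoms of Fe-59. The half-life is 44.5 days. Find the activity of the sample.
A = λN = 3.972e15 decays/day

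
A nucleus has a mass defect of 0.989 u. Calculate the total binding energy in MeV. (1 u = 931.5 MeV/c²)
B.E. = Δm × 931.5 = 921.3 MeV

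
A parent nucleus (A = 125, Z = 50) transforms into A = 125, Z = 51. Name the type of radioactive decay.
ΔA = 0, ΔZ = +1 ⇒ beta-minus decay (β⁻)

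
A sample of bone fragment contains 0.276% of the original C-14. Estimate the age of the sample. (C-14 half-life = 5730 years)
Age = t½ × log₂(1/ratio) = 48710 years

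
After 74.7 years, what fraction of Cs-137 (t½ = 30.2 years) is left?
N/N₀ = (1/2)^(t/t½) = 0.1801 = 18%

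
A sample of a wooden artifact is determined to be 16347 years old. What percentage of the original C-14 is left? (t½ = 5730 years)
N/N₀ = (1/2)^(t/t½) = 0.1384 = 13.8%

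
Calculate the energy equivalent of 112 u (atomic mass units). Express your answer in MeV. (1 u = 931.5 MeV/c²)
E = mc² = 1.043e5 MeV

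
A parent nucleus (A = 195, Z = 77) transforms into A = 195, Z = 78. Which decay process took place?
ΔA = 0, ΔZ = +1 ⇒ beta-minus decay (β⁻)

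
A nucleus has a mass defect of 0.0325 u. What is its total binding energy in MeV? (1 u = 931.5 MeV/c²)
B.E. = Δm × 931.5 = 30.27 MeV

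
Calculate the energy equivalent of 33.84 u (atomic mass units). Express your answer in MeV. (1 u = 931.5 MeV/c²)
E = mc² = 31520 MeV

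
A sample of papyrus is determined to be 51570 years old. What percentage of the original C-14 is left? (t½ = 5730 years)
N/N₀ = (1/2)^(t/t½) = 0.001953 = 0.195%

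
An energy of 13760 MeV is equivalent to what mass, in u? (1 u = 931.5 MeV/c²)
m = E/c² = 14.77 u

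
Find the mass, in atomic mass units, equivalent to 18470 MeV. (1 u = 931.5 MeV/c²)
m = E/c² = 19.83 u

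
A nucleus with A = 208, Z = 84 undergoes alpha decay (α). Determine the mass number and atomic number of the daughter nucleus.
Daughter: A = 204, Z = 82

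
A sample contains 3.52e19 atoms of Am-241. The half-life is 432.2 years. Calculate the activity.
A = λN = 5.645e16 decays/year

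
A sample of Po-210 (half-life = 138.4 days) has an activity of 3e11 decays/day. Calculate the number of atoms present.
N = A/λ = 5.99e13 atoms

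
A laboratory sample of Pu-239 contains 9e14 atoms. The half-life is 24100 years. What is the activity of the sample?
A = λN = 2.589e10 decays/year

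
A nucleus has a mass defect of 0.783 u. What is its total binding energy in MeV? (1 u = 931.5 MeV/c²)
B.E. = Δm × 931.5 = 729.4 MeV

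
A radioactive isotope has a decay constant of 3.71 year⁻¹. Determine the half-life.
t½ = ln(2)/λ = 0.1868 years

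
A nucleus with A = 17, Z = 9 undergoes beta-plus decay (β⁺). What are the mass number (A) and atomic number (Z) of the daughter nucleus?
Daughter: A = 17, Z = 8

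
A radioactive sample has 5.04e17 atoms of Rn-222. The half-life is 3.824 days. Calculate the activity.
A = λN = 9.136e16 decays/day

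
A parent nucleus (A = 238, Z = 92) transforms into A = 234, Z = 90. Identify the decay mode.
ΔA = -4, ΔZ = -2 ⇒ alpha decay (α)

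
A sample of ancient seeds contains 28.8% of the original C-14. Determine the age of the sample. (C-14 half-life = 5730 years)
Age = t½ × log₂(1/ratio) = 10290 years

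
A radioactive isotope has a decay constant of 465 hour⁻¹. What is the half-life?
t½ = ln(2)/λ = 0.001491 hours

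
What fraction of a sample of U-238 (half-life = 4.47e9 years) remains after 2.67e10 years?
N/N₀ = (1/2)^(t/t½) = 0.01592 = 1.59%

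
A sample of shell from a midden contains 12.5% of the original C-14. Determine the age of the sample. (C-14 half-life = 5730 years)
Age = t½ × log₂(1/ratio) = 17190 years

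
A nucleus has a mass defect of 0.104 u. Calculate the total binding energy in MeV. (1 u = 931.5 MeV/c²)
B.E. = Δm × 931.5 = 96.88 MeV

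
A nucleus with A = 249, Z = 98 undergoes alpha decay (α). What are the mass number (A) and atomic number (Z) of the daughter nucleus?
Daughter: A = 245, Z = 96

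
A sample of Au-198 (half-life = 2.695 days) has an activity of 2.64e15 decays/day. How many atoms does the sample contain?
N = A/λ = 1.026e16 atoms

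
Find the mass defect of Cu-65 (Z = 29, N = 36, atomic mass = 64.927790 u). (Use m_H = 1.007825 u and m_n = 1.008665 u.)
Δm = Z·m_H + N·m_n − M = 0.6111 u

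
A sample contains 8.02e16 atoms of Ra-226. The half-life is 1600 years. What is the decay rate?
A = λN = 3.474e13 decays/year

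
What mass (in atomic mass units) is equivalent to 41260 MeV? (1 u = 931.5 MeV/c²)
m = E/c² = 44.29 u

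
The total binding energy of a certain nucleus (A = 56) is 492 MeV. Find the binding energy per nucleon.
B.E./A = 492/56 = 8.786 MeV/nucleon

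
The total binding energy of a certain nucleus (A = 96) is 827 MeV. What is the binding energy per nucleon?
B.E./A = 827/96 = 8.615 MeV/nucleon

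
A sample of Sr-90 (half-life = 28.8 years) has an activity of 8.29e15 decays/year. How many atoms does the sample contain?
N = A/λ = 3.444e17 atoms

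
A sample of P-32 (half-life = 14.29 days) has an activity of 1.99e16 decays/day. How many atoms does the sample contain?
N = A/λ = 4.103e17 atoms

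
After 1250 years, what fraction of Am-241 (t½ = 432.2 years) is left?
N/N₀ = (1/2)^(t/t½) = 0.1347 = 13.5%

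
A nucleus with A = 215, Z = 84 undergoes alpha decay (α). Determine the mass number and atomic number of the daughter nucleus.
Daughter: A = 211, Z = 82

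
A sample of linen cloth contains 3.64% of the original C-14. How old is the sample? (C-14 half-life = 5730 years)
Age = t½ × log₂(1/ratio) = 27390 years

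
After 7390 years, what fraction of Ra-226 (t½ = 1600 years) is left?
N/N₀ = (1/2)^(t/t½) = 0.0407 = 4.07%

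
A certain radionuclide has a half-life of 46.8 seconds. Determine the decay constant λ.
λ = ln(2)/t½ = 0.01481 second⁻¹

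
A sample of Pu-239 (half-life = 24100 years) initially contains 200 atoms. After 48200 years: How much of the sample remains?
N = N₀(1/2)^(t/t½) = 50 atoms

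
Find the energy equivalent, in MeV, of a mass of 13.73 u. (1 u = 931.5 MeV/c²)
E = mc² = 12790 MeV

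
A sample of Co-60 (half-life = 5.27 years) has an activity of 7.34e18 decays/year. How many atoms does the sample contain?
N = A/λ = 5.581e19 atoms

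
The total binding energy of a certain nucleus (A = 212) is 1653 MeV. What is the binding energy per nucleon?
B.E./A = 1653/212 = 7.797 MeV/nucleon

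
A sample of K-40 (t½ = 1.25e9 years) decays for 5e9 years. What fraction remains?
N/N₀ = (1/2)^(t/t½) = 0.0625 = 6.25%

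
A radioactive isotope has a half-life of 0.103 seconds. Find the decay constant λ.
λ = ln(2)/t½ = 6.73 second⁻¹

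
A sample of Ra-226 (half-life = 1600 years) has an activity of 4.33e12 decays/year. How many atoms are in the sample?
N = A/λ = 9.995e15 atoms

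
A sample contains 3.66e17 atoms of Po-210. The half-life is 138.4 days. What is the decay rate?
A = λN = 1.833e15 decays/day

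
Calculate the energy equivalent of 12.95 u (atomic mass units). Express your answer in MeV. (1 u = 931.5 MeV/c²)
E = mc² = 12060 MeV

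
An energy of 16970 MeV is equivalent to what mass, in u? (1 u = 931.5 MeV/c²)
m = E/c² = 18.22 u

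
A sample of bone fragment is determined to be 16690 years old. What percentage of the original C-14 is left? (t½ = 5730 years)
N/N₀ = (1/2)^(t/t½) = 0.1328 = 13.3%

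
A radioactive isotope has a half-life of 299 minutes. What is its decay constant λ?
λ = ln(2)/t½ = 0.002318 minute⁻¹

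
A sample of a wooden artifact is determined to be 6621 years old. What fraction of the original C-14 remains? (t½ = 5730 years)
N/N₀ = (1/2)^(t/t½) = 0.4489 = 44.9%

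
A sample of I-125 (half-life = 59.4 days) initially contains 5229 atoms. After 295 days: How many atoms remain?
N = N₀(1/2)^(t/t½) = 167.3 atoms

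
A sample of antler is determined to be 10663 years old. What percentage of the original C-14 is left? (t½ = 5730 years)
N/N₀ = (1/2)^(t/t½) = 0.2753 = 27.5%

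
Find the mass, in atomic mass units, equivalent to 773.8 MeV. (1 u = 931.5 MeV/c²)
m = E/c² = 0.8307 u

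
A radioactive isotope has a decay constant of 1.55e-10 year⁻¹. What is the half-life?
t½ = ln(2)/λ = 4.472e9 years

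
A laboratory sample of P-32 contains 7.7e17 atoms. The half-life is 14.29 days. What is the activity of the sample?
A = λN = 3.735e16 decays/day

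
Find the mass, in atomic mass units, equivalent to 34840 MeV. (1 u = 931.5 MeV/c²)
m = E/c² = 37.4 u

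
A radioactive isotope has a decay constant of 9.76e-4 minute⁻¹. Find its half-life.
t½ = ln(2)/λ = 710.2 minutes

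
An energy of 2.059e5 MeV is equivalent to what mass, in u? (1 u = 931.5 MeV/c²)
m = E/c² = 221 u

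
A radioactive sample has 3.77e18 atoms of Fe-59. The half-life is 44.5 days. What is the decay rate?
A = λN = 5.872e16 decays/day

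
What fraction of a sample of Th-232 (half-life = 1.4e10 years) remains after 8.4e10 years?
N/N₀ = (1/2)^(t/t½) = 0.01562 = 1.56%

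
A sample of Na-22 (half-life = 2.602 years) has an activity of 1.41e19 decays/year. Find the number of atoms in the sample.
N = A/λ = 5.293e19 atoms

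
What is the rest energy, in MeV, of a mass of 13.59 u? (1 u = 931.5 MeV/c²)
E = mc² = 12660 MeV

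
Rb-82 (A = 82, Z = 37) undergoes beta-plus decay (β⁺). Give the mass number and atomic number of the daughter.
Daughter: A = 82, Z = 36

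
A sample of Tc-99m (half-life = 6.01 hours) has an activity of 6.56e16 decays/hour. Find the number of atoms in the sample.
N = A/λ = 5.688e17 atoms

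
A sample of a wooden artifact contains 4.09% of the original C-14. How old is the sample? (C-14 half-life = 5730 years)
Age = t½ × log₂(1/ratio) = 26430 years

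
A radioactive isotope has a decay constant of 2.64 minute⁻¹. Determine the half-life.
t½ = ln(2)/λ = 0.2626 minutes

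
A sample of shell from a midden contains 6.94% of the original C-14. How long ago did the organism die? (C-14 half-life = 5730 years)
Age = t½ × log₂(1/ratio) = 22050 years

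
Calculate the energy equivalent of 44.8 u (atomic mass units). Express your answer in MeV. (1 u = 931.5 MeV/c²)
E = mc² = 41730 MeV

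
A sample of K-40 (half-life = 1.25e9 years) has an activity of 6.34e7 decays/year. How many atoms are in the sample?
N = A/λ = 1.143e17 atoms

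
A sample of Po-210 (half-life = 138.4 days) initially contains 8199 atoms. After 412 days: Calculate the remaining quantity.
N = N₀(1/2)^(t/t½) = 1041 atoms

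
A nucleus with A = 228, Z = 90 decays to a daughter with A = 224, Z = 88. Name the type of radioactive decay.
ΔA = -4, ΔZ = -2 ⇒ alpha decay (α)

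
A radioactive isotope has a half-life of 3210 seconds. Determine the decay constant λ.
λ = ln(2)/t½ = 2.159e-4 second⁻¹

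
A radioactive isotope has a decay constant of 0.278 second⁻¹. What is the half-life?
t½ = ln(2)/λ = 2.493 seconds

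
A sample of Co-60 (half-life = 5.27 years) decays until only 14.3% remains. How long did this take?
t = t½ × log₂(N₀/N) = 14.79 years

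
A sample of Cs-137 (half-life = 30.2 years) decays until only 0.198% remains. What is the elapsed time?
t = t½ × log₂(N₀/N) = 271.2 years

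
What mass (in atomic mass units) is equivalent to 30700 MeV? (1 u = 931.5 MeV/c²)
m = E/c² = 32.96 u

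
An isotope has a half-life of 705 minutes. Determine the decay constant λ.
λ = ln(2)/t½ = 9.832e-4 minute⁻¹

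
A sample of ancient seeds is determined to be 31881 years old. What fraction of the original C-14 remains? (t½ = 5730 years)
N/N₀ = (1/2)^(t/t½) = 0.02114 = 2.11%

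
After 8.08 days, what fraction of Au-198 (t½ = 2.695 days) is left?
N/N₀ = (1/2)^(t/t½) = 0.1252 = 12.5%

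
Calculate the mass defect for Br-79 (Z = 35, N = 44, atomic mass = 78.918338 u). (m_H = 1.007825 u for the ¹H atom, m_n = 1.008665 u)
Δm = Z·m_H + N·m_n − M = 0.7368 u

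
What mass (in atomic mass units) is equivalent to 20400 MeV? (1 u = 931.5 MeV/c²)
m = E/c² = 21.9 u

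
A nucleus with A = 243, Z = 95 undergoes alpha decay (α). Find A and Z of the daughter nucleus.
Daughter: A = 239, Z = 93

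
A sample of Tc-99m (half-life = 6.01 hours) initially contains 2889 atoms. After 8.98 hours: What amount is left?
N = N₀(1/2)^(t/t½) = 1026 atoms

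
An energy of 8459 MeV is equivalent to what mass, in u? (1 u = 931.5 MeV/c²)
m = E/c² = 9.081 u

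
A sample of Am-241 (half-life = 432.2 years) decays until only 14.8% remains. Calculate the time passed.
t = t½ × log₂(N₀/N) = 1191 years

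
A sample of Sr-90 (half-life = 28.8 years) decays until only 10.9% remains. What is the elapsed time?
t = t½ × log₂(N₀/N) = 92.09 years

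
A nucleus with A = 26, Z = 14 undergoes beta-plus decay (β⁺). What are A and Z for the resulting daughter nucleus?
Daughter: A = 26, Z = 13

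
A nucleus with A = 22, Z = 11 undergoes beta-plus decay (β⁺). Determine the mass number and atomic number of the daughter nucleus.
Daughter: A = 22, Z = 10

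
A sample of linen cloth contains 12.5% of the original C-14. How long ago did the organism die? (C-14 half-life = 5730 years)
Age = t½ × log₂(1/ratio) = 17190 years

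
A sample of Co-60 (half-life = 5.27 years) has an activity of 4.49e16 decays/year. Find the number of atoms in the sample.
N = A/λ = 3.414e17 atoms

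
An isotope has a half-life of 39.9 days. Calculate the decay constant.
λ = ln(2)/t½ = 0.01737 day⁻¹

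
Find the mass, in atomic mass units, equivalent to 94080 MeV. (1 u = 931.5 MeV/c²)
m = E/c² = 101 u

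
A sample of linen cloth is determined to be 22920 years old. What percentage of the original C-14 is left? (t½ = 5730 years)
N/N₀ = (1/2)^(t/t½) = 0.0625 = 6.25%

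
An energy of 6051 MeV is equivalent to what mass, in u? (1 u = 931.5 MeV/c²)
m = E/c² = 6.496 u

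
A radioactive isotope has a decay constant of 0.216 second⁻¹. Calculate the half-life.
t½ = ln(2)/λ = 3.209 seconds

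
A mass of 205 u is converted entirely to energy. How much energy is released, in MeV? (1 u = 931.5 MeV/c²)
E = mc² = 1.91e5 MeV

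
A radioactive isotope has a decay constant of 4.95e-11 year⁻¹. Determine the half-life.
t½ = ln(2)/λ = 1.4e10 years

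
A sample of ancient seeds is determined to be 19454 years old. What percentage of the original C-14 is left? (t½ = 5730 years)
N/N₀ = (1/2)^(t/t½) = 0.09505 = 9.51%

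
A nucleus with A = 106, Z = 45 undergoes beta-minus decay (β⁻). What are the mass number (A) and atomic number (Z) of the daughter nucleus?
Daughter: A = 106, Z = 46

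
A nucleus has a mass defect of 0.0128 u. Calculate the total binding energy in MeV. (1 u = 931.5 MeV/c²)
B.E. = Δm × 931.5 = 11.92 MeV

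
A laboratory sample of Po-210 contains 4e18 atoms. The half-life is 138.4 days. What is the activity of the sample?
A = λN = 2.003e16 decays/day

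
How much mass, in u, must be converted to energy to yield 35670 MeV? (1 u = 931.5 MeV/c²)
m = E/c² = 38.29 u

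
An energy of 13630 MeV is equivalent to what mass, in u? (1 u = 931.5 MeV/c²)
m = E/c² = 14.63 u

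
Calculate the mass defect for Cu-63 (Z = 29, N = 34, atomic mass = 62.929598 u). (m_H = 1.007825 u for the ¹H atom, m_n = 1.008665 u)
Δm = Z·m_H + N·m_n − M = 0.5919 u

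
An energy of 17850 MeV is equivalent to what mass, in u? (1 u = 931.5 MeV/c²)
m = E/c² = 19.16 u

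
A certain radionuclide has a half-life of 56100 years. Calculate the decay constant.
λ = ln(2)/t½ = 1.236e-5 year⁻¹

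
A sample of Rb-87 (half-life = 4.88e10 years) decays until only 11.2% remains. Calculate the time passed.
t = t½ × log₂(N₀/N) = 1.541e11 years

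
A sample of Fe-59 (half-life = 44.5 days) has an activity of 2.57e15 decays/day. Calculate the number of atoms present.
N = A/λ = 1.65e17 atoms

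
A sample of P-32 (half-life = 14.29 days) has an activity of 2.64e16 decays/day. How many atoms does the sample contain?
N = A/λ = 5.443e17 atoms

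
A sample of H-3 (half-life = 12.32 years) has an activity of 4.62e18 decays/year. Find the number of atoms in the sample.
N = A/λ = 8.212e19 atoms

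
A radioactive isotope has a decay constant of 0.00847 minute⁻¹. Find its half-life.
t½ = ln(2)/λ = 81.84 minutes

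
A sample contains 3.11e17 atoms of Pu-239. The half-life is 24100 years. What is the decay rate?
A = λN = 8.945e12 decays/year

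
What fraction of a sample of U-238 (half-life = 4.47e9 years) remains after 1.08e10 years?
N/N₀ = (1/2)^(t/t½) = 0.1874 = 18.7%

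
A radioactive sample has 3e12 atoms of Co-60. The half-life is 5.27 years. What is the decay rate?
A = λN = 3.946e11 decays/year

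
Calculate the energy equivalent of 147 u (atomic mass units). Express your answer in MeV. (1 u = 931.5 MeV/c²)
E = mc² = 1.369e5 MeV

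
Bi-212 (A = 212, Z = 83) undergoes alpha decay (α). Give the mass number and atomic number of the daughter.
Daughter: A = 208, Z = 81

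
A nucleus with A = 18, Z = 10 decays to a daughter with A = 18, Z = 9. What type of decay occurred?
ΔA = 0, ΔZ = -1 ⇒ beta-plus decay (β⁺) or electron capture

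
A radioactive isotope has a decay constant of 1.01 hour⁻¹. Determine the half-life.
t½ = ln(2)/λ = 0.6863 hours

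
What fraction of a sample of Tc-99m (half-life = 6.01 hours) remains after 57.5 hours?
N/N₀ = (1/2)^(t/t½) = 0.001318 = 0.132%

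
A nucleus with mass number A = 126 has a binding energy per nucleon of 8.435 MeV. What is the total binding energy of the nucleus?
B.E. = 8.435 × 126 = 1063 MeV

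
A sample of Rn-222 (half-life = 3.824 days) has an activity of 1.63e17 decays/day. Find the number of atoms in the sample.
N = A/λ = 8.992e17 atoms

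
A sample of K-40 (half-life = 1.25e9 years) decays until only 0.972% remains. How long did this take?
t = t½ × log₂(N₀/N) = 8.356e9 years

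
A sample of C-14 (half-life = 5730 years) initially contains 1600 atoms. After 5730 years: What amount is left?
N = N₀(1/2)^(t/t½) = 800 atoms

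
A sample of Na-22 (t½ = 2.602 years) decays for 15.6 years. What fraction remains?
N/N₀ = (1/2)^(t/t½) = 0.01568 = 1.57%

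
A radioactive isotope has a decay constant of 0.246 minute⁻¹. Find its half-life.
t½ = ln(2)/λ = 2.818 minutes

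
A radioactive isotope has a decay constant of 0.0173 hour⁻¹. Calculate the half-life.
t½ = ln(2)/λ = 40.07 hours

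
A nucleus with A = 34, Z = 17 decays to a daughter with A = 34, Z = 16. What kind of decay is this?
ΔA = 0, ΔZ = -1 ⇒ beta-plus decay (β⁺) or electron capture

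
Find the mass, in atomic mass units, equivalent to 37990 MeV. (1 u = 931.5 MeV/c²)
m = E/c² = 40.78 u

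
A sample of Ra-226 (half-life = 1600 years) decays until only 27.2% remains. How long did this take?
t = t½ × log₂(N₀/N) = 3005 years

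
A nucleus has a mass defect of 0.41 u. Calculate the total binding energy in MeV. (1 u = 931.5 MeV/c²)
B.E. = Δm × 931.5 = 381.9 MeV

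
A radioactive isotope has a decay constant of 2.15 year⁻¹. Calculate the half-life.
t½ = ln(2)/λ = 0.3224 years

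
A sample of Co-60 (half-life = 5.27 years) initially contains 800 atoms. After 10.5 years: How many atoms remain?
N = N₀(1/2)^(t/t½) = 201.1 atoms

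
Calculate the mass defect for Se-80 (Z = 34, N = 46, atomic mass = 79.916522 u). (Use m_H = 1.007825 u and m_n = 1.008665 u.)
Δm = Z·m_H + N·m_n − M = 0.7481 u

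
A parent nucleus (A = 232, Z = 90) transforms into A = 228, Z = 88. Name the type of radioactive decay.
ΔA = -4, ΔZ = -2 ⇒ alpha decay (α)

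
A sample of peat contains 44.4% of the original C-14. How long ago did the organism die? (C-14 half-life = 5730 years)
Age = t½ × log₂(1/ratio) = 6712 years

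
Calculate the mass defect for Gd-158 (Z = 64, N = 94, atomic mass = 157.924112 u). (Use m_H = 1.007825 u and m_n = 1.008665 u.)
Δm = Z·m_H + N·m_n − M = 1.391 u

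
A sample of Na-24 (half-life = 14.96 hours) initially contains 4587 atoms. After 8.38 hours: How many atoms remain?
N = N₀(1/2)^(t/t½) = 3111 atoms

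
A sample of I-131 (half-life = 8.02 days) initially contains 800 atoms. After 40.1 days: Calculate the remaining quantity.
N = N₀(1/2)^(t/t½) = 25 atoms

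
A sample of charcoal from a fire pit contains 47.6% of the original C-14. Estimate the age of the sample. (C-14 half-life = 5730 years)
Age = t½ × log₂(1/ratio) = 6137 years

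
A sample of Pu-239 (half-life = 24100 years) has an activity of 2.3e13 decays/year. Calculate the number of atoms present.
N = A/λ = 7.997e17 atoms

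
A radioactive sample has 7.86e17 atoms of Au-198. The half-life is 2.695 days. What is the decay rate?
A = λN = 2.022e17 decays/day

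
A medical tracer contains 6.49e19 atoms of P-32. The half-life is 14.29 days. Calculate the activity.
A = λN = 3.148e18 decays/day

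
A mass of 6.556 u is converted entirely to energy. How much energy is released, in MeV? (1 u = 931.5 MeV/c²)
E = mc² = 6107 MeV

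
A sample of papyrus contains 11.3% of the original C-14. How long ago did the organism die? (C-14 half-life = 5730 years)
Age = t½ × log₂(1/ratio) = 18020 years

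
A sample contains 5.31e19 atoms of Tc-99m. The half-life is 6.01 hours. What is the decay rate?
A = λN = 6.124e18 decays/hour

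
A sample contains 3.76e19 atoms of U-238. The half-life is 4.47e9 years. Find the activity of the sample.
A = λN = 5.83e9 decays/year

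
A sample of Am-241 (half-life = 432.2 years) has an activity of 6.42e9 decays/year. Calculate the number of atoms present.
N = A/λ = 4.003e12 atoms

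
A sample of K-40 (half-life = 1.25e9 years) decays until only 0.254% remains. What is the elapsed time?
t = t½ × log₂(N₀/N) = 1.078e10 years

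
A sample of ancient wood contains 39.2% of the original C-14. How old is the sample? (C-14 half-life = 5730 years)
Age = t½ × log₂(1/ratio) = 7742 years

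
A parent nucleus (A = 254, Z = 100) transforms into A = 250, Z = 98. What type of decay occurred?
ΔA = -4, ΔZ = -2 ⇒ alpha decay (α)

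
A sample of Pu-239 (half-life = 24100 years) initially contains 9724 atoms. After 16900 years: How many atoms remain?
N = N₀(1/2)^(t/t½) = 5981 atoms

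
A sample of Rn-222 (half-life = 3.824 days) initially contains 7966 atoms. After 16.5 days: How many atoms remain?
N = N₀(1/2)^(t/t½) = 400.3 atoms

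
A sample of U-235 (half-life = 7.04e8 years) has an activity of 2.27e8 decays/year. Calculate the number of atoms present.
N = A/λ = 2.306e17 atoms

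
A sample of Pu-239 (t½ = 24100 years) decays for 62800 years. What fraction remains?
N/N₀ = (1/2)^(t/t½) = 0.1643 = 16.4%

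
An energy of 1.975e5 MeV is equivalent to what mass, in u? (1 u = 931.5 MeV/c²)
m = E/c² = 212 u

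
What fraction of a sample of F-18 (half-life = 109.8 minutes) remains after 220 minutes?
N/N₀ = (1/2)^(t/t½) = 0.2494 = 24.9%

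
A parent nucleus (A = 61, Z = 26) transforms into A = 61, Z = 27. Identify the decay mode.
ΔA = 0, ΔZ = +1 ⇒ beta-minus decay (β⁻)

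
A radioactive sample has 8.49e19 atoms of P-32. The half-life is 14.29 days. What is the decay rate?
A = λN = 4.118e18 decays/day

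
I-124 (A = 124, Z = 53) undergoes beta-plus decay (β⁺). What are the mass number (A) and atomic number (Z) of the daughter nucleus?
Daughter: A = 124, Z = 52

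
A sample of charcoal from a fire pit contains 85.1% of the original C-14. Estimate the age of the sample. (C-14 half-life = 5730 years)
Age = t½ × log₂(1/ratio) = 1334 years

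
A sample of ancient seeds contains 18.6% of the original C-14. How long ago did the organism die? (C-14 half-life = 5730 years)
Age = t½ × log₂(1/ratio) = 13900 years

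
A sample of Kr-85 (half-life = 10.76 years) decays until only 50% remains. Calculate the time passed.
t = t½ × log₂(N₀/N) = 10.76 years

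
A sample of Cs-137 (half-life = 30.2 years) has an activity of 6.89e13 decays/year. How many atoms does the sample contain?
N = A/λ = 3.002e15 atoms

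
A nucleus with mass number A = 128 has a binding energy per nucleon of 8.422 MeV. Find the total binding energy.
B.E. = 8.422 × 128 = 1078 MeV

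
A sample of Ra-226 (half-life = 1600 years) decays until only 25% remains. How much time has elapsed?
t = t½ × log₂(N₀/N) = 3200 years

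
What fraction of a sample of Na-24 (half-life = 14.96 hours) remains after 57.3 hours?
N/N₀ = (1/2)^(t/t½) = 0.07031 = 7.03%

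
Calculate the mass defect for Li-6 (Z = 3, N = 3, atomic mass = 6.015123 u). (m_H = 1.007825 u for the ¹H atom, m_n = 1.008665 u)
Δm = Z·m_H + N·m_n − M = 0.03435 u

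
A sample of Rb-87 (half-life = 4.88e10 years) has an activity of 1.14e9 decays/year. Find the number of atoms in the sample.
N = A/λ = 8.026e19 atoms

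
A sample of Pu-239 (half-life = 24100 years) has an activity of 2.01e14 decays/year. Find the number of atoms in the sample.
N = A/λ = 6.989e18 atoms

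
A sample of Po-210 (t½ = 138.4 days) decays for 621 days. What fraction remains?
N/N₀ = (1/2)^(t/t½) = 0.04459 = 4.46%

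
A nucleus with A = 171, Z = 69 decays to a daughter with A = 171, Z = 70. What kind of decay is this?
ΔA = 0, ΔZ = +1 ⇒ beta-minus decay (β⁻)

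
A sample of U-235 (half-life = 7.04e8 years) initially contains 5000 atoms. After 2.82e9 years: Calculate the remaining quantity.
N = N₀(1/2)^(t/t½) = 311.3 atoms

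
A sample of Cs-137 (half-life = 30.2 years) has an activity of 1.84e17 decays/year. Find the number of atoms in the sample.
N = A/λ = 8.017e18 atoms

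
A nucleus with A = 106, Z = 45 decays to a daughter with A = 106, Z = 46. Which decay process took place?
ΔA = 0, ΔZ = +1 ⇒ beta-minus decay (β⁻)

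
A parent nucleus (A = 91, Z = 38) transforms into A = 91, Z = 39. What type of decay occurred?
ΔA = 0, ΔZ = +1 ⇒ beta-minus decay (β⁻)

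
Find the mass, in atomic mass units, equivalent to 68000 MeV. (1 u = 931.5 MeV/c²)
m = E/c² = 73 u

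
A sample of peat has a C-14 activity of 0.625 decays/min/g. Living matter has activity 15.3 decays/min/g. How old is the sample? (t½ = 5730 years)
Age = t½ × log₂(A₀/A) = 26440 years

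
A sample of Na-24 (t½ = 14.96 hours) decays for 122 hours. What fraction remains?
N/N₀ = (1/2)^(t/t½) = 0.003508 = 0.351%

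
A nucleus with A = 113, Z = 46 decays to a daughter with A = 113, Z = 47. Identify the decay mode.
ΔA = 0, ΔZ = +1 ⇒ beta-minus decay (β⁻)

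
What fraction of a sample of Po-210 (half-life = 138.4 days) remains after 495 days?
N/N₀ = (1/2)^(t/t½) = 0.08382 = 8.38%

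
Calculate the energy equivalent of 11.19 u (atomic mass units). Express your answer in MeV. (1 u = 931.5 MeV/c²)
E = mc² = 10420 MeV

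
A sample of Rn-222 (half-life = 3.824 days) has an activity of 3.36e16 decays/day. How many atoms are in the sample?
N = A/λ = 1.854e17 atoms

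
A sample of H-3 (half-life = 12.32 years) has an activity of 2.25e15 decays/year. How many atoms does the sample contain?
N = A/λ = 3.999e16 atoms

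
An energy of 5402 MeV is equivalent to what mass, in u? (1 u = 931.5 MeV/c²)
m = E/c² = 5.799 u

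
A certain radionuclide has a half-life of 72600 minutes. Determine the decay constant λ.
λ = ln(2)/t½ = 9.547e-6 minute⁻¹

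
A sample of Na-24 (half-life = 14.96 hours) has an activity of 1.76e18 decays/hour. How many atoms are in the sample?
N = A/λ = 3.799e19 atoms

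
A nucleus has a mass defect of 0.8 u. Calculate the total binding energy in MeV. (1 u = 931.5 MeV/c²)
B.E. = Δm × 931.5 = 745.2 MeV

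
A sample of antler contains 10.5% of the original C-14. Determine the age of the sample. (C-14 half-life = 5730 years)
Age = t½ × log₂(1/ratio) = 18630 years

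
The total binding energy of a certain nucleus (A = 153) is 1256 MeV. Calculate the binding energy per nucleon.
B.E./A = 1256/153 = 8.209 MeV/nucleon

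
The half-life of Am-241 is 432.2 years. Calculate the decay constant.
λ = ln(2)/t½ = 0.001604 year⁻¹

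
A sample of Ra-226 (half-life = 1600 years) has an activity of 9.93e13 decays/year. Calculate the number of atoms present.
N = A/λ = 2.292e17 atoms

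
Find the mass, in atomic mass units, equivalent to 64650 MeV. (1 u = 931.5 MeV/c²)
m = E/c² = 69.4 u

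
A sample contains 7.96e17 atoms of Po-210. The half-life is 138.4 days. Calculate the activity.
A = λN = 3.987e15 decays/day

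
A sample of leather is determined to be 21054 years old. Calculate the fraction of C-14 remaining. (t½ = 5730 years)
N/N₀ = (1/2)^(t/t½) = 0.07833 = 7.83%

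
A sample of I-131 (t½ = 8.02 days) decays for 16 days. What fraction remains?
N/N₀ = (1/2)^(t/t½) = 0.2509 = 25.1%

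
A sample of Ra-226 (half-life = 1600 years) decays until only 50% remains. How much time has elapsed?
t = t½ × log₂(N₀/N) = 1600 years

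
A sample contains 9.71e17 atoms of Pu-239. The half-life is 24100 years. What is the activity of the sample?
A = λN = 2.793e13 decays/year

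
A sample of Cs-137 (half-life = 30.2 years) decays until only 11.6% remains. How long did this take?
t = t½ × log₂(N₀/N) = 93.86 years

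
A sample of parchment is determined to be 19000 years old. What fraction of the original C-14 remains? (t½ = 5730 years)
N/N₀ = (1/2)^(t/t½) = 0.1004 = 10%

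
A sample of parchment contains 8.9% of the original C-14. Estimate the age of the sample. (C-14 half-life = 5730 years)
Age = t½ × log₂(1/ratio) = 20000 years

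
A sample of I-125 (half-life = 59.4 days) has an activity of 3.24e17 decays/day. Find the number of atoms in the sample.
N = A/λ = 2.777e19 atoms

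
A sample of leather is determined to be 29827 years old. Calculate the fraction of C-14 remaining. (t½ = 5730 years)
N/N₀ = (1/2)^(t/t½) = 0.0271 = 2.71%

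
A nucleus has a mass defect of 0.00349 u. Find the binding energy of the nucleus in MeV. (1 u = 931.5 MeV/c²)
B.E. = Δm × 931.5 = 3.251 MeV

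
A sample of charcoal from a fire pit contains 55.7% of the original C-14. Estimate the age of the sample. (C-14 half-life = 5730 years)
Age = t½ × log₂(1/ratio) = 4838 years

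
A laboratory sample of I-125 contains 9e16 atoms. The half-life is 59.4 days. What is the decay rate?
A = λN = 1.05e15 decays/day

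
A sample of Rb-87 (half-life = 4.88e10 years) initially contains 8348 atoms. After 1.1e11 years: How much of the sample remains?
N = N₀(1/2)^(t/t½) = 1750 atoms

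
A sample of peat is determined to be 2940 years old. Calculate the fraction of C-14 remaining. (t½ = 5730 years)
N/N₀ = (1/2)^(t/t½) = 0.7007 = 70.1%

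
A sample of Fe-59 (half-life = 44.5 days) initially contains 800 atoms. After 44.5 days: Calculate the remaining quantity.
N = N₀(1/2)^(t/t½) = 400 atoms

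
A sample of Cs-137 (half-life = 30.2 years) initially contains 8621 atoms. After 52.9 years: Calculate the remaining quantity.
N = N₀(1/2)^(t/t½) = 2560 atoms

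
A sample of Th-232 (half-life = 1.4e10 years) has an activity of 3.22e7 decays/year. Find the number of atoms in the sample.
N = A/λ = 6.504e17 atoms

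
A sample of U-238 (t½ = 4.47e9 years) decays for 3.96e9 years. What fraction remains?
N/N₀ = (1/2)^(t/t½) = 0.5411 = 54.1%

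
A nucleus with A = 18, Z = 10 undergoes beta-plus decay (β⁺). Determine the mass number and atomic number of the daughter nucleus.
Daughter: A = 18, Z = 9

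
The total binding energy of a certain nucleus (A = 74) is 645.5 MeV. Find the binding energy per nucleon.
B.E./A = 645.5/74 = 8.723 MeV/nucleon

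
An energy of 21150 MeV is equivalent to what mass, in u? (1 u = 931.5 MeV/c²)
m = E/c² = 22.71 u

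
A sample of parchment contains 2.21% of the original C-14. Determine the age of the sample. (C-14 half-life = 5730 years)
Age = t½ × log₂(1/ratio) = 31510 years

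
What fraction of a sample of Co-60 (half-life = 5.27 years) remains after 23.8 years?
N/N₀ = (1/2)^(t/t½) = 0.0437 = 4.37%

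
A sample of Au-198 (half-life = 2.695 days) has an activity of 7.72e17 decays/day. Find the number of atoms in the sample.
N = A/λ = 3.002e18 atoms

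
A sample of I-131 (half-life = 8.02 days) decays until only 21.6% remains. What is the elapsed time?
t = t½ × log₂(N₀/N) = 17.73 days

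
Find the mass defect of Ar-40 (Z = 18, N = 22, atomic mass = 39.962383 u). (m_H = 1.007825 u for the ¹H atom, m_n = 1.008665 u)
Δm = Z·m_H + N·m_n − M = 0.3691 u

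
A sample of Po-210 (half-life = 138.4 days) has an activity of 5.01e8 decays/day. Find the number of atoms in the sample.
N = A/λ = 1e11 atoms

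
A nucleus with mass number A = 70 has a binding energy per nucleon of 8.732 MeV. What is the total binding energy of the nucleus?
B.E. = 8.732 × 70 = 611.2 MeV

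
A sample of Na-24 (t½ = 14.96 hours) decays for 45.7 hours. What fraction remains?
N/N₀ = (1/2)^(t/t½) = 0.1203 = 12%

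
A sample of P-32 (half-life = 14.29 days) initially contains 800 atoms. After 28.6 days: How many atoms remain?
N = N₀(1/2)^(t/t½) = 199.8 atoms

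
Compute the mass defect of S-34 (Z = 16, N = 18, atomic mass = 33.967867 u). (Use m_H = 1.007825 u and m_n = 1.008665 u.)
Δm = Z·m_H + N·m_n − M = 0.3133 u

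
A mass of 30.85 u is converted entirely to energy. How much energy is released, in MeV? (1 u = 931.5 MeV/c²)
E = mc² = 28740 MeV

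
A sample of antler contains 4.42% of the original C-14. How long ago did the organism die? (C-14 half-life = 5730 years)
Age = t½ × log₂(1/ratio) = 25780 years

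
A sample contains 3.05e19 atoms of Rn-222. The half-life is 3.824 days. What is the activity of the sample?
A = λN = 5.529e18 decays/day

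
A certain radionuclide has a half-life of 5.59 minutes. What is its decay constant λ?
λ = ln(2)/t½ = 0.124 minute⁻¹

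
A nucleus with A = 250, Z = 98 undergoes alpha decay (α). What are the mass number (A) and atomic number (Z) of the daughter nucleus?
Daughter: A = 246, Z = 96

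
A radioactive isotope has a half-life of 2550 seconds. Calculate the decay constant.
λ = ln(2)/t½ = 2.718e-4 second⁻¹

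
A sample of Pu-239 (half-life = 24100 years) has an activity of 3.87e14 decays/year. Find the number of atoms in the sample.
N = A/λ = 1.346e19 atoms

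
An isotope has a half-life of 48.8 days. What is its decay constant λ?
λ = ln(2)/t½ = 0.0142 day⁻¹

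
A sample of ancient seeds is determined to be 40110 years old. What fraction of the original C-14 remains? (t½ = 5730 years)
N/N₀ = (1/2)^(t/t½) = 0.007812 = 0.781%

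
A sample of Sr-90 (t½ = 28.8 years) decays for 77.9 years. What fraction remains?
N/N₀ = (1/2)^(t/t½) = 0.1534 = 15.3%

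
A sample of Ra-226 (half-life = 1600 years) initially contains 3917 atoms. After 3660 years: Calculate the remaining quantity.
N = N₀(1/2)^(t/t½) = 802.3 atoms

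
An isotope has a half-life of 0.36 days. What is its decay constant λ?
λ = ln(2)/t½ = 1.925 day⁻¹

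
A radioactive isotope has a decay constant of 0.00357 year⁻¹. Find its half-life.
t½ = ln(2)/λ = 194.2 years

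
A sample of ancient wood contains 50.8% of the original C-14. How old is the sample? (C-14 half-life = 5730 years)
Age = t½ × log₂(1/ratio) = 5599 years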